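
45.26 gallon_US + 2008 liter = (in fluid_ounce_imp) 7.67e+04. Check: 1 gallon_US = 0.0037854118 m^3, so 45.26 gallon_US = 45.26 * 0.0037854118 = 0.17132774 m^3. 1 liter = 0.001 m^3, so 2008 liter = 2008 * 0.001 = 2.008 m^3. Sum: 0.17132774 + 2.008 = 2.1793277 m^3. 1 fluid_ounce_imp = 2.8413063e-05 m^3, so 2.1793277 m^3 = 2.1793277 / 2.8413063e-05 = 76701.613 fluid_ounce_imp ≈ 7.67e+04 fluid_ounce_imp (4 s.f.).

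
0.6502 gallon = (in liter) 1 gallon = 0.0037854118 m^3, so 0.6502 gallon = 0.6502 * 0.0037854118 = 0.0024612747 m^3. 1 liter = 0.001 m^3, so 0.0024612747 m^3 = 0.0024612747 / 0.001 = 2.4612747 liter ≈ 2.461 liter (4 s.f.). Final answer: 2.461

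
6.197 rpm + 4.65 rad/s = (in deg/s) 1 rpm = 0.10471976 rad/s, so 6.197 rpm = 6.197 * 0.10471976 = 0.64894832 rad/s. 4.65 rad/s is already in rad/s. Sum: 0.64894832 + 4.65 = 5.2989483 rad/s. 1 deg/s = 0.017453293 rad/s, so 5.2989483 rad/s = 5.2989483 / 0.017453293 = 303.60737 deg/s ≈ 303.6 deg/s (4 s.f.). Final answer: 303.6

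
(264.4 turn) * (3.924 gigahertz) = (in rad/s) 6.519e+12. Check: 1 turn = 6.2831853 rad, so 264.4 turn = 264.4 * 6.2831853 = 1661.2742 rad. 1 gigahertz = 1e+09 Hz, so 3.924 gigahertz = 3.924 * 1e+09 = 3.924e+09 Hz. Combine: 1661.2742 rad * 3.924e+09 Hz = 6.5188399e+12 rad/s. Result: 6.5188399e+12 rad/s ≈ 6.519e+12 rad/s (4 s.f.).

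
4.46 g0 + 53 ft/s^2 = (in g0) 1 g0 = 9.80665 m/s^2, so 4.46 g0 = 4.46 * 9.80665 = 43.737659 m/s^2. 1 ft/s^2 = 0.3048 m/s^2, so 53 ft/s^2 = 53 * 0.3048 = 16.1544 m/s^2. Sum: 43.737659 + 16.1544 = 59.892059 m/s^2. 1 g0 = 9.80665 m/s^2, so 59.892059 m/s^2 = 59.892059 / 9.80665 = 6.1072904 g0 ≈ 6.107 g0 (4 s.f.). Final answer: 6.107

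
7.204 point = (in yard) 0.002779. Check: 1 point = 0.00035277778 m, so 7.204 point = 7.204 * 0.00035277778 = 0.0025414111 m. 1 yard = 0.9144 m, so 0.0025414111 m = 0.0025414111 / 0.9144 = 0.002779321 yard ≈ 0.002779 yard (4 s.f.).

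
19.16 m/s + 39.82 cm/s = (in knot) 38.02. Check: 19.16 m/s is already in m/s. 1 cm/s = 0.01 m/s, so 39.82 cm/s = 39.82 * 0.01 = 0.3982 m/s. Sum: 19.16 + 0.3982 = 19.5582 m/s. 1 knot = 0.51444444 m/s, so 19.5582 m/s = 19.5582 / 0.51444444 = 38.018099 knot ≈ 38.02 knot (4 s.f.).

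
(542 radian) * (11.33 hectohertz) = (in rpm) 542 radian = 542 rad. 1 hectohertz = 100 Hz, so 11.33 hectohertz = 11.33 * 100 = 1133 Hz. Combine: 542 rad * 1133 Hz = 614086 rad/s. 1 rpm = 0.10471976 rad/s, so 614086 rad/s = 614086 / 0.10471976 = 5864089.3 rpm ≈ 5.864e+06 rpm (4 s.f.). Final answer: 5.864e+06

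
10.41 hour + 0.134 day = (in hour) 1 hour = 3600 s, so 10.41 hour = 10.41 * 3600 = 37476 s. 1 day = 86400 s, so 0.134 day = 0.134 * 86400 = 11577.6 s. Sum: 37476 + 11577.6 = 49053.6 s. 1 hour = 3600 s, so 49053.6 s = 49053.6 / 3600 = 13.626 hour ≈ 13.63 hour (4 s.f.). Final answer: 13.63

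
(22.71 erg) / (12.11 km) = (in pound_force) 4.216e-11. Check: 1 erg = 1e-07 J, so 22.71 erg = 22.71 * 1e-07 = 2.271e-06 J. 1 km = 1000 m, so 12.11 km = 12.11 * 1000 = 12110 m. Combine: 2.271e-06 J / 12110 m = 1.8753097e-10 N. 1 pound_force = 4.4482216 N, so 1.8753097e-10 N = 1.8753097e-10 / 4.4482216 = 4.2158638e-11 pound_force ≈ 4.216e-11 pound_force (4 s.f.).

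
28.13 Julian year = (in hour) 2.466e+05. Check: 1 Julian year = 31557600 s, so 28.13 Julian year = 28.13 * 31557600 = 8.8771529e+08 s. 1 hour = 3600 s, so 8.8771529e+08 s = 8.8771529e+08 / 3600 = 246587.58 hour ≈ 2.466e+05 hour (4 s.f.).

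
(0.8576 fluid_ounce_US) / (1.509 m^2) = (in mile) 1.044e-08. Check: 1 fluid_ounce_US = 2.957353e-05 m^3, so 0.8576 fluid_ounce_US = 0.8576 * 2.957353e-05 = 2.5362259e-05 m^3. 1.509 m^2 is already in m^2. Combine: 2.5362259e-05 m^3 / 1.509 m^2 = 1.6807329e-05 m. 1 mile = 1609.344 m, so 1.6807329e-05 m = 1.6807329e-05 / 1609.344 = 1.044359e-08 mile ≈ 1.044e-08 mile (4 s.f.).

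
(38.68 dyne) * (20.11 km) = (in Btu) 0.007373. Check: 1 dyne = 1e-05 N, so 38.68 dyne = 38.68 * 1e-05 = 0.0003868 N. 1 km = 1000 m, so 20.11 km = 20.11 * 1000 = 20110 m. Combine: 0.0003868 N * 20110 m = 7.778548 J. 1 Btu = 1055.0559 J, so 7.778548 J = 7.778548 / 1055.0559 = 0.007372641 Btu ≈ 0.007373 Btu (4 s.f.).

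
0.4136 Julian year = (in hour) 1 Julian year = 31557600 s, so 0.4136 Julian year = 0.4136 * 31557600 = 13052223 s. 1 hour = 3600 s, so 13052223 s = 13052223 / 3600 = 3625.6176 hour ≈ 3626 hour (4 s.f.). Final answer: 3626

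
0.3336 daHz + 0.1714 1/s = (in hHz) 1 daHz = 10 Hz, so 0.3336 daHz = 0.3336 * 10 = 3.336 Hz. 0.1714 1/s = 0.1714 Hz. Sum: 3.336 + 0.1714 = 3.5074 Hz. 1 hHz = 100 Hz, so 3.5074 Hz = 3.5074 / 100 = 0.035074 hHz ≈ 0.03507 hHz (4 s.f.). Final answer: 0.03507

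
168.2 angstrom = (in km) 1.682e-11. Check: 1 angstrom = 1e-10 m, so 168.2 angstrom = 168.2 * 1e-10 = 1.682e-08 m. 1 km = 1000 m, so 1.682e-08 m = 1.682e-08 / 1000 = 1.682e-11 km.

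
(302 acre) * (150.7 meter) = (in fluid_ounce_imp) 6.482e+12. Check: 1 acre = 4046.8564 m^2, so 302 acre = 302 * 4046.8564 = 1222150.6 m^2. 150.7 meter = 150.7 m. Combine: 1222150.6 m^2 * 150.7 m = 1.841781e+08 m^3. 1 fluid_ounce_imp = 2.8413063e-05 m^3, so 1.841781e+08 m^3 = 1.841781e+08 / 2.8413063e-05 = 6.482163e+12 fluid_ounce_imp ≈ 6.482e+12 fluid_ounce_imp (4 s.f.).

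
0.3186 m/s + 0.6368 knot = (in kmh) 2.326. Check: 0.3186 m/s is already in m/s. 1 knot = 0.51444444 m/s, so 0.6368 knot = 0.6368 * 0.51444444 = 0.32759822 m/s. Sum: 0.3186 + 0.32759822 = 0.64619822 m/s. 1 kmh = 0.27777778 m/s, so 0.64619822 m/s = 0.64619822 / 0.27777778 = 2.3263136 kmh ≈ 2.326 kmh (4 s.f.).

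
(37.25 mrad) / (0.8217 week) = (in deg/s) 1 mrad = 0.001 rad, so 37.25 mrad = 37.25 * 0.001 = 0.03725 rad. 1 week = 604800 s, so 0.8217 week = 0.8217 * 604800 = 496964.16 s. Combine: 0.03725 rad / 496964.16 s = 7.4955103e-08 rad/s. 1 deg/s = 0.017453293 rad/s, so 7.4955103e-08 rad/s = 7.4955103e-08 / 0.017453293 = 4.2946111e-06 deg/s ≈ 4.295e-06 deg/s (4 s.f.). Final answer: 4.295e-06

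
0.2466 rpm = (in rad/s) 0.02582. Check: 1 rpm = 0.10471976 rad/s, so 0.2466 rpm = 0.2466 * 0.10471976 = 0.025823892 rad/s. Result: 0.025823892 rad/s ≈ 0.02582 rad/s (4 s.f.).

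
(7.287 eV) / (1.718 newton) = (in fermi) 1 eV = 1.6021766e-19 J, so 7.287 eV = 7.287 * 1.6021766e-19 = 1.1675061e-18 J. 1.718 newton = 1.718 N. Combine: 1.1675061e-18 J / 1.718 N = 6.7957282e-19 m. 1 fermi = 1e-15 m, so 6.7957282e-19 m = 6.7957282e-19 / 1e-15 = 0.00067957282 fermi ≈ 0.0006796 fermi (4 s.f.). Final answer: 0.0006796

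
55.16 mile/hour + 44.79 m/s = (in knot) 135. Check: 1 mile/hour = 0.44704 m/s, so 55.16 mile/hour = 55.16 * 0.44704 = 24.658726 m/s. 44.79 m/s is already in m/s. Sum: 24.658726 + 44.79 = 69.448726 m/s. 1 knot = 0.51444444 m/s, so 69.448726 m/s = 69.448726 / 0.51444444 = 134.99752 knot ≈ 135 knot (4 s.f.).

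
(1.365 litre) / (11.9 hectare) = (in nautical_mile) 1 litre = 0.001 m^3, so 1.365 litre = 1.365 * 0.001 = 0.001365 m^3. 1 hectare = 10000 m^2, so 11.9 hectare = 11.9 * 10000 = 119000 m^2. Combine: 0.001365 m^3 / 119000 m^2 = 1.1470588e-08 m. 1 nautical_mile = 1852 m, so 1.1470588e-08 m = 1.1470588e-08 / 1852 = 6.1936222e-12 nautical_mile ≈ 6.194e-12 nautical_mile (4 s.f.). Final answer: 6.194e-12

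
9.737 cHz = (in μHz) 1 cHz = 0.01 Hz, so 9.737 cHz = 9.737 * 0.01 = 0.09737 Hz. 1 μHz = 1e-06 Hz, so 0.09737 Hz = 0.09737 / 1e-06 = 97370 μHz ≈ 9.737e+04 μHz (4 s.f.). Final answer: 9.737e+04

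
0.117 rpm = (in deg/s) 1 rpm = 0.10471976 rad/s, so 0.117 rpm = 0.117 * 0.10471976 = 0.012252211 rad/s. 1 deg/s = 0.017453293 rad/s, so 0.012252211 rad/s = 0.012252211 / 0.017453293 = 0.702 deg/s. Final answer: 0.702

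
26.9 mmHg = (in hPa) 1 mmHg = 133.32237 Pa, so 26.9 mmHg = 26.9 * 133.32237 = 3586.3717 Pa. 1 hPa = 100 Pa, so 3586.3717 Pa = 3586.3717 / 100 = 35.863717 hPa ≈ 35.86 hPa (4 s.f.). Final answer: 35.86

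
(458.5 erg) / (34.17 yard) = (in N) 1.467e-06. Check: 1 erg = 1e-07 J, so 458.5 erg = 458.5 * 1e-07 = 4.585e-05 J. 1 yard = 0.9144 m, so 34.17 yard = 34.17 * 0.9144 = 31.245048 m. Combine: 4.585e-05 J / 31.245048 m = 1.4674325e-06 N. Result: 1.4674325e-06 N ≈ 1.467e-06 N (4 s.f.).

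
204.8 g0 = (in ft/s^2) 6589. Check: 1 g0 = 9.80665 m/s^2, so 204.8 g0 = 204.8 * 9.80665 = 2008.4019 m/s^2. 1 ft/s^2 = 0.3048 m/s^2, so 2008.4019 m/s^2 = 2008.4019 / 0.3048 = 6589.2451 ft/s^2 ≈ 6589 ft/s^2 (4 s.f.).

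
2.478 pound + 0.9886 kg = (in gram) 2113. Check: 1 pound = 0.45359237 kg, so 2.478 pound = 2.478 * 0.45359237 = 1.1240019 kg. 0.9886 kg is already in kg. Sum: 1.1240019 + 0.9886 = 2.1126019 kg. 1 gram = 0.001 kg, so 2.1126019 kg = 2.1126019 / 0.001 = 2112.6019 gram ≈ 2113 gram (4 s.f.).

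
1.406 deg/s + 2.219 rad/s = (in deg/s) 1 deg/s = 0.017453293 rad/s, so 1.406 deg/s = 1.406 * 0.017453293 = 0.024539329 rad/s. 2.219 rad/s is already in rad/s. Sum: 0.024539329 + 2.219 = 2.2435393 rad/s. 1 deg/s = 0.017453293 rad/s, so 2.2435393 rad/s = 2.2435393 / 0.017453293 = 128.54533 deg/s ≈ 128.5 deg/s (4 s.f.). Final answer: 128.5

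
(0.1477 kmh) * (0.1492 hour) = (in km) 1 kmh = 0.27777778 m/s, so 0.1477 kmh = 0.1477 * 0.27777778 = 0.041027778 m/s. 1 hour = 3600 s, so 0.1492 hour = 0.1492 * 3600 = 537.12 s. Combine: 0.041027778 m/s * 537.12 s = 22.03684 m. 1 km = 1000 m, so 22.03684 m = 22.03684 / 1000 = 0.02203684 km ≈ 0.02204 km (4 s.f.). Final answer: 0.02204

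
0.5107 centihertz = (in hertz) 0.005107. Check: 1 centihertz = 0.01 Hz, so 0.5107 centihertz = 0.5107 * 0.01 = 0.005107 Hz. 0.005107 Hz = 0.005107 hertz.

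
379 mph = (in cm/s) 1.694e+04. Check: 1 mph = 0.44704 m/s, so 379 mph = 379 * 0.44704 = 169.42816 m/s. 1 cm/s = 0.01 m/s, so 169.42816 m/s = 169.42816 / 0.01 = 16942.816 cm/s ≈ 1.694e+04 cm/s (4 s.f.).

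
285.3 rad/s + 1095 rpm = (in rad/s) 285.3 rad/s is already in rad/s. 1 rpm = 0.10471976 rad/s, so 1095 rpm = 1095 * 0.10471976 = 114.66813 rad/s. Sum: 285.3 + 114.66813 = 399.96813 rad/s. Result: 399.96813 rad/s ≈ 400 rad/s (4 s.f.). Final answer: 400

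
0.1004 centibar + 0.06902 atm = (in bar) 1 centibar = 1000 Pa, so 0.1004 centibar = 0.1004 * 1000 = 100.4 Pa. 1 atm = 101325 Pa, so 0.06902 atm = 0.06902 * 101325 = 6993.4515 Pa. Sum: 100.4 + 6993.4515 = 7093.8515 Pa. 1 bar = 100000 Pa, so 7093.8515 Pa = 7093.8515 / 100000 = 0.070938515 bar ≈ 0.07094 bar (4 s.f.). Final answer: 0.07094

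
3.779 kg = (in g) 1 g = 0.001 kg, so 3.779 kg = 3.779 / 0.001 = 3779 g. Final answer: 3779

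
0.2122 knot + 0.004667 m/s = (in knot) 1 knot = 0.51444444 m/s, so 0.2122 knot = 0.2122 * 0.51444444 = 0.10916511 m/s. 0.004667 m/s is already in m/s. Sum: 0.10916511 + 0.004667 = 0.11383211 m/s. 1 knot = 0.51444444 m/s, so 0.11383211 m/s = 0.11383211 / 0.51444444 = 0.22127192 knot ≈ 0.2213 knot (4 s.f.). Final answer: 0.2213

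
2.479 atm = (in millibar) 1 atm = 101325 Pa, so 2.479 atm = 2.479 * 101325 = 251184.68 Pa. 1 millibar = 100 Pa, so 251184.68 Pa = 251184.68 / 100 = 2511.8468 millibar ≈ 2512 millibar (4 s.f.). Final answer: 2512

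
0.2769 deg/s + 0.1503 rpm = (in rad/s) 0.02057. Check: 1 deg/s = 0.017453293 rad/s, so 0.2769 deg/s = 0.2769 * 0.017453293 = 0.0048328167 rad/s. 1 rpm = 0.10471976 rad/s, so 0.1503 rpm = 0.1503 * 0.10471976 = 0.015739379 rad/s. Sum: 0.0048328167 + 0.015739379 = 0.020572196 rad/s. Result: 0.020572196 rad/s ≈ 0.02057 rad/s (4 s.f.).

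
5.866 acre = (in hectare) 1 acre = 4046.8564 m^2, so 5.866 acre = 5.866 * 4046.8564 = 23738.86 m^2. 1 hectare = 10000 m^2, so 23738.86 m^2 = 23738.86 / 10000 = 2.373886 hectare ≈ 2.374 hectare (4 s.f.). Final answer: 2.374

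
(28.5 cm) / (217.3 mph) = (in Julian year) 1 cm = 0.01 m, so 28.5 cm = 28.5 * 0.01 = 0.285 m. 1 mph = 0.44704 m/s, so 217.3 mph = 217.3 * 0.44704 = 97.141792 m/s. Combine: 0.285 m / 97.141792 m/s = 0.0029338557 s. 1 Julian year = 31557600 s, so 0.0029338557 s = 0.0029338557 / 31557600 = 9.2968277e-11 Julian year ≈ 9.297e-11 Julian year (4 s.f.). Final answer: 9.297e-11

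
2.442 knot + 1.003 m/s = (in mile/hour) 1 knot = 0.51444444 m/s, so 2.442 knot = 2.442 * 0.51444444 = 1.2562733 m/s. 1.003 m/s is already in m/s. Sum: 1.2562733 + 1.003 = 2.2592733 m/s. 1 mile/hour = 0.44704 m/s, so 2.2592733 m/s = 2.2592733 / 0.44704 = 5.0538505 mile/hour ≈ 5.054 mile/hour (4 s.f.). Final answer: 5.054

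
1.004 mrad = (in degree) 1 mrad = 0.001 rad, so 1.004 mrad = 1.004 * 0.001 = 0.001004 rad. 1 degree = 0.017453293 rad, so 0.001004 rad = 0.001004 / 0.017453293 = 0.057524963 degree ≈ 0.05752 degree (4 s.f.). Final answer: 0.05752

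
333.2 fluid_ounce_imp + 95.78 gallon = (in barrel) 2.34. Check: 1 fluid_ounce_imp = 2.8413063e-05 m^3, so 333.2 fluid_ounce_imp = 333.2 * 2.8413063e-05 = 0.0094672324 m^3. 1 gallon = 0.0037854118 m^3, so 95.78 gallon = 95.78 * 0.0037854118 = 0.36256674 m^3. Sum: 0.0094672324 + 0.36256674 = 0.37203397 m^3. 1 barrel = 0.15898729 m^3, so 0.37203397 m^3 = 0.37203397 / 0.15898729 = 2.3400233 barrel ≈ 2.34 barrel (4 s.f.).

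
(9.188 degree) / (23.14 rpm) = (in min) 1 degree = 0.017453293 rad, so 9.188 degree = 9.188 * 0.017453293 = 0.16036085 rad. 1 rpm = 0.10471976 rad/s, so 23.14 rpm = 23.14 * 0.10471976 = 2.4232151 rad/s. Combine: 0.16036085 rad / 2.4232151 rad/s = 0.066176894 s. 1 min = 60 s, so 0.066176894 s = 0.066176894 / 60 = 0.0011029482 min ≈ 0.001103 min (4 s.f.). Final answer: 0.001103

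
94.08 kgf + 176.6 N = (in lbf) 247.1. Check: 1 kgf = 9.80665 N, so 94.08 kgf = 94.08 * 9.80665 = 922.60963 N. 176.6 N is already in N. Sum: 922.60963 + 176.6 = 1099.2096 N. 1 lbf = 4.4482216 N, so 1099.2096 N = 1099.2096 / 4.4482216 = 247.11216 lbf ≈ 247.1 lbf (4 s.f.).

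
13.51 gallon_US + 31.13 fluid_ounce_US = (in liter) 52.06. Check: 1 gallon_US = 0.0037854118 m^3, so 13.51 gallon_US = 13.51 * 0.0037854118 = 0.051140913 m^3. 1 fluid_ounce_US = 2.957353e-05 m^3, so 31.13 fluid_ounce_US = 31.13 * 2.957353e-05 = 0.00092062398 m^3. Sum: 0.051140913 + 0.00092062398 = 0.052061537 m^3. 1 liter = 0.001 m^3, so 0.052061537 m^3 = 0.052061537 / 0.001 = 52.061537 liter ≈ 52.06 liter (4 s.f.).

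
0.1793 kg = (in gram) 1 gram = 0.001 kg, so 0.1793 kg = 0.1793 / 0.001 = 179.3 gram. Final answer: 179.3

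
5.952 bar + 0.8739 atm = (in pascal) 6.837e+05. Check: 1 bar = 100000 Pa, so 5.952 bar = 5.952 * 100000 = 595200 Pa. 1 atm = 101325 Pa, so 0.8739 atm = 0.8739 * 101325 = 88547.917 Pa. Sum: 595200 + 88547.917 = 683747.92 Pa. 683747.92 Pa = 683747.92 pascal ≈ 6.837e+05 pascal (4 s.f.).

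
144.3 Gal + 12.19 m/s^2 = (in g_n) 1 Gal = 0.01 m/s^2, so 144.3 Gal = 144.3 * 0.01 = 1.443 m/s^2. 12.19 m/s^2 is already in m/s^2. Sum: 1.443 + 12.19 = 13.633 m/s^2. 1 g_n = 9.80665 m/s^2, so 13.633 m/s^2 = 13.633 / 9.80665 = 1.3901791 g_n ≈ 1.39 g_n (4 s.f.). Final answer: 1.39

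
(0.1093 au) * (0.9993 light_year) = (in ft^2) 1 au = 1.4959787e+11 m, so 0.1093 au = 0.1093 * 1.4959787e+11 = 1.6351047e+10 m. 1 light_year = 9.4607305e+15 m, so 0.9993 light_year = 0.9993 * 9.4607305e+15 = 9.454108e+15 m. Combine: 1.6351047e+10 m * 9.454108e+15 m = 1.5458457e+26 m^2. 1 ft^2 = 0.09290304 m^2, so 1.5458457e+26 m^2 = 1.5458457e+26 / 0.09290304 = 1.6639344e+27 ft^2 ≈ 1.664e+27 ft^2 (4 s.f.). Final answer: 1.664e+27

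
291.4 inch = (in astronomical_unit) 4.948e-11. Check: 1 inch = 0.0254 m, so 291.4 inch = 291.4 * 0.0254 = 7.40156 m. 1 astronomical_unit = 1.4959787e+11 m, so 7.40156 m = 7.40156 / 1.4959787e+11 = 4.9476373e-11 astronomical_unit ≈ 4.948e-11 astronomical_unit (4 s.f.).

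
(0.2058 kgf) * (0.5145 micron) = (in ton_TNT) 1 kgf = 9.80665 N, so 0.2058 kgf = 0.2058 * 9.80665 = 2.0182086 N. 1 micron = 1e-06 m, so 0.5145 micron = 0.5145 * 1e-06 = 5.145e-07 m. Combine: 2.0182086 N * 5.145e-07 m = 1.0383683e-06 J. 1 ton_TNT = 4.184e+09 J, so 1.0383683e-06 J = 1.0383683e-06 / 4.184e+09 = 2.4817598e-16 ton_TNT ≈ 2.482e-16 ton_TNT (4 s.f.). Final answer: 2.482e-16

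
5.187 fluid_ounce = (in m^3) 0.0001534. Check: 1 fluid_ounce = 2.957353e-05 m^3, so 5.187 fluid_ounce = 5.187 * 2.957353e-05 = 0.0001533979 m^3. Result: 0.0001533979 m^3 ≈ 0.0001534 m^3 (4 s.f.).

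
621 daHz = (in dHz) 6.21e+04. Check: 1 daHz = 10 Hz, so 621 daHz = 621 * 10 = 6210 Hz. 1 dHz = 0.1 Hz, so 6210 Hz = 6210 / 0.1 = 62100 dHz ≈ 6.21e+04 dHz (4 s.f.).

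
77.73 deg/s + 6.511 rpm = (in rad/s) 2.038. Check: 1 deg/s = 0.017453293 rad/s, so 77.73 deg/s = 77.73 * 0.017453293 = 1.3566444 rad/s. 1 rpm = 0.10471976 rad/s, so 6.511 rpm = 6.511 * 0.10471976 = 0.68183033 rad/s. Sum: 1.3566444 + 0.68183033 = 2.0384748 rad/s. Result: 2.0384748 rad/s ≈ 2.038 rad/s (4 s.f.).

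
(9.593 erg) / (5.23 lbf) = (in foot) 1.353e-07. Check: 1 erg = 1e-07 J, so 9.593 erg = 9.593 * 1e-07 = 9.593e-07 J. 1 lbf = 4.4482216 N, so 5.23 lbf = 5.23 * 4.4482216 = 23.264199 N. Combine: 9.593e-07 J / 23.264199 N = 4.1235032e-08 m. 1 foot = 0.3048 m, so 4.1235032e-08 m = 4.1235032e-08 / 0.3048 = 1.3528554e-07 foot ≈ 1.353e-07 foot (4 s.f.).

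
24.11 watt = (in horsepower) 0.03233. Check: 24.11 watt = 24.11 W. 1 horsepower = 745.69987 W, so 24.11 W = 24.11 / 745.69987 = 0.032332043 horsepower ≈ 0.03233 horsepower (4 s.f.).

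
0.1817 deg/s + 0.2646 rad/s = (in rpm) 2.557. Check: 1 deg/s = 0.017453293 rad/s, so 0.1817 deg/s = 0.1817 * 0.017453293 = 0.0031712633 rad/s. 0.2646 rad/s is already in rad/s. Sum: 0.0031712633 + 0.2646 = 0.26777126 rad/s. 1 rpm = 0.10471976 rad/s, so 0.26777126 rad/s = 0.26777126 / 0.10471976 = 2.5570272 rpm ≈ 2.557 rpm (4 s.f.).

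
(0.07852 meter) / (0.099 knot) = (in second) 0.07852 meter = 0.07852 m. 1 knot = 0.51444444 m/s, so 0.099 knot = 0.099 * 0.51444444 = 0.05093 m/s. Combine: 0.07852 m / 0.05093 m/s = 1.5417239 s. 1.5417239 s = 1.5417239 second ≈ 1.542 second (4 s.f.). Final answer: 1.542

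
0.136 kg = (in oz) 4.797. Check: 1 oz = 0.028349523 kg, so 0.136 kg = 0.136 / 0.028349523 = 4.7972588 oz ≈ 4.797 oz (4 s.f.).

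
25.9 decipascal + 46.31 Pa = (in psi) 0.007092. Check: 1 decipascal = 0.1 Pa, so 25.9 decipascal = 25.9 * 0.1 = 2.59 Pa. 46.31 Pa is already in Pa. Sum: 2.59 + 46.31 = 48.9 Pa. 1 psi = 6894.7573 Pa, so 48.9 Pa = 48.9 / 6894.7573 = 0.0070923454 psi ≈ 0.007092 psi (4 s.f.).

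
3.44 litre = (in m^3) 1 litre = 0.001 m^3, so 3.44 litre = 3.44 * 0.001 = 0.00344 m^3. Result: 0.00344 m^3. Final answer: 0.00344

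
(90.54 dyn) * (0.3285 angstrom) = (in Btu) 1 dyn = 1e-05 N, so 90.54 dyn = 90.54 * 1e-05 = 0.0009054 N. 1 angstrom = 1e-10 m, so 0.3285 angstrom = 0.3285 * 1e-10 = 3.285e-11 m. Combine: 0.0009054 N * 3.285e-11 m = 2.974239e-14 J. 1 Btu = 1055.0559 J, so 2.974239e-14 J = 2.974239e-14 / 1055.0559 = 2.8190346e-17 Btu ≈ 2.819e-17 Btu (4 s.f.). Final answer: 2.819e-17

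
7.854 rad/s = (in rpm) 1 rpm = 0.10471976 rad/s, so 7.854 rad/s = 7.854 / 0.10471976 = 75.000175 rpm ≈ 75 rpm (4 s.f.). Final answer: 75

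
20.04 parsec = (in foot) 2.029e+18. Check: 1 parsec = 3.0856776e+16 m, so 20.04 parsec = 20.04 * 3.0856776e+16 = 6.1836979e+17 m. 1 foot = 0.3048 m, so 6.1836979e+17 m = 6.1836979e+17 / 0.3048 = 2.0287723e+18 foot ≈ 2.029e+18 foot (4 s.f.).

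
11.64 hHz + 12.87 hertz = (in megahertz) 0.001177. Check: 1 hHz = 100 Hz, so 11.64 hHz = 11.64 * 100 = 1164 Hz. 12.87 hertz = 12.87 Hz. Sum: 1164 + 12.87 = 1176.87 Hz. 1 megahertz = 1000000 Hz, so 1176.87 Hz = 1176.87 / 1000000 = 0.00117687 megahertz ≈ 0.001177 megahertz (4 s.f.).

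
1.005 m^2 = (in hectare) 0.0001005. Check: 1 hectare = 10000 m^2, so 1.005 m^2 = 1.005 / 10000 = 0.0001005 hectare.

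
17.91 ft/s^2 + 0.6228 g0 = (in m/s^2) 11.57. Check: 1 ft/s^2 = 0.3048 m/s^2, so 17.91 ft/s^2 = 17.91 * 0.3048 = 5.458968 m/s^2. 1 g0 = 9.80665 m/s^2, so 0.6228 g0 = 0.6228 * 9.80665 = 6.1075816 m/s^2. Sum: 5.458968 + 6.1075816 = 11.56655 m/s^2. Result: 11.56655 m/s^2 ≈ 11.57 m/s^2 (4 s.f.).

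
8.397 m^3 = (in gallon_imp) 1 gallon_imp = 0.00454609 m^3, so 8.397 m^3 = 8.397 / 0.00454609 = 1847.0818 gallon_imp ≈ 1847 gallon_imp (4 s.f.). Final answer: 1847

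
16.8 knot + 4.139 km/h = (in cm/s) 979.2. Check: 1 knot = 0.51444444 m/s, so 16.8 knot = 16.8 * 0.51444444 = 8.6426667 m/s. 1 km/h = 0.27777778 m/s, so 4.139 km/h = 4.139 * 0.27777778 = 1.1497222 m/s. Sum: 8.6426667 + 1.1497222 = 9.7923889 m/s. 1 cm/s = 0.01 m/s, so 9.7923889 m/s = 9.7923889 / 0.01 = 979.23889 cm/s ≈ 979.2 cm/s (4 s.f.).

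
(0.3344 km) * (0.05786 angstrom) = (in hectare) 1 km = 1000 m, so 0.3344 km = 0.3344 * 1000 = 334.4 m. 1 angstrom = 1e-10 m, so 0.05786 angstrom = 0.05786 * 1e-10 = 5.786e-12 m. Combine: 334.4 m * 5.786e-12 m = 1.9348384e-09 m^2. 1 hectare = 10000 m^2, so 1.9348384e-09 m^2 = 1.9348384e-09 / 10000 = 1.9348384e-13 hectare ≈ 1.935e-13 hectare (4 s.f.). Final answer: 1.935e-13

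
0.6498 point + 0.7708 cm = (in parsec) 1 point = 0.00035277778 m, so 0.6498 point = 0.6498 * 0.00035277778 = 0.000229235 m. 1 cm = 0.01 m, so 0.7708 cm = 0.7708 * 0.01 = 0.007708 m. Sum: 0.000229235 + 0.007708 = 0.007937235 m. 1 parsec = 3.0856776e+16 m, so 0.007937235 m = 0.007937235 / 3.0856776e+16 = 2.5722827e-19 parsec ≈ 2.572e-19 parsec (4 s.f.). Final answer: 2.572e-19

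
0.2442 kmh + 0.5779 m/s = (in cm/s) 1 kmh = 0.27777778 m/s, so 0.2442 kmh = 0.2442 * 0.27777778 = 0.067833333 m/s. 0.5779 m/s is already in m/s. Sum: 0.067833333 + 0.5779 = 0.64573333 m/s. 1 cm/s = 0.01 m/s, so 0.64573333 m/s = 0.64573333 / 0.01 = 64.573333 cm/s ≈ 64.57 cm/s (4 s.f.). Final answer: 64.57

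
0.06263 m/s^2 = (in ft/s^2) 0.2055. Check: 1 ft/s^2 = 0.3048 m/s^2, so 0.06263 m/s^2 = 0.06263 / 0.3048 = 0.205479 ft/s^2 ≈ 0.2055 ft/s^2 (4 s.f.).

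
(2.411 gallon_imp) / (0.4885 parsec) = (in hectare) 1 gallon_imp = 0.00454609 m^3, so 2.411 gallon_imp = 2.411 * 0.00454609 = 0.010960623 m^3. 1 parsec = 3.0856776e+16 m, so 0.4885 parsec = 0.4885 * 3.0856776e+16 = 1.5073535e+16 m. Combine: 0.010960623 m^3 / 1.5073535e+16 m = 7.271435e-19 m^2. 1 hectare = 10000 m^2, so 7.271435e-19 m^2 = 7.271435e-19 / 10000 = 7.271435e-23 hectare ≈ 7.271e-23 hectare (4 s.f.). Final answer: 7.271e-23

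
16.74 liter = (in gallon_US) 4.422. Check: 1 liter = 0.001 m^3, so 16.74 liter = 16.74 * 0.001 = 0.01674 m^3. 1 gallon_US = 0.0037854118 m^3, so 0.01674 m^3 = 0.01674 / 0.0037854118 = 4.4222402 gallon_US ≈ 4.422 gallon_US (4 s.f.).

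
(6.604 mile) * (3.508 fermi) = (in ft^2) 4.013e-10. Check: 1 mile = 1609.344 m, so 6.604 mile = 6.604 * 1609.344 = 10628.108 m. 1 fermi = 1e-15 m, so 3.508 fermi = 3.508 * 1e-15 = 3.508e-15 m. Combine: 10628.108 m * 3.508e-15 m = 3.7283402e-11 m^2. 1 ft^2 = 0.09290304 m^2, so 3.7283402e-11 m^2 = 3.7283402e-11 / 0.09290304 = 4.013152e-10 ft^2 ≈ 4.013e-10 ft^2 (4 s.f.).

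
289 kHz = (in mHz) 2.89e+08. Check: 1 kHz = 1000 Hz, so 289 kHz = 289 * 1000 = 289000 Hz. 1 mHz = 0.001 Hz, so 289000 Hz = 289000 / 0.001 = 2.89e+08 mHz.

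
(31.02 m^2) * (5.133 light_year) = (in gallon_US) 3.979e+20. Check: 31.02 m^2 is already in m^2. 1 light_year = 9.4607305e+15 m, so 5.133 light_year = 5.133 * 9.4607305e+15 = 4.856193e+16 m. Combine: 31.02 m^2 * 4.856193e+16 m = 1.5063911e+18 m^3. 1 gallon_US = 0.0037854118 m^3, so 1.5063911e+18 m^3 = 1.5063911e+18 / 0.0037854118 = 3.9794642e+20 gallon_US ≈ 3.979e+20 gallon_US (4 s.f.).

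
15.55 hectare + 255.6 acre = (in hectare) 1 hectare = 10000 m^2, so 15.55 hectare = 15.55 * 10000 = 155500 m^2. 1 acre = 4046.8564 m^2, so 255.6 acre = 255.6 * 4046.8564 = 1034376.5 m^2. Sum: 155500 + 1034376.5 = 1189876.5 m^2. 1 hectare = 10000 m^2, so 1189876.5 m^2 = 1189876.5 / 10000 = 118.98765 hectare ≈ 119 hectare (4 s.f.). Final answer: 119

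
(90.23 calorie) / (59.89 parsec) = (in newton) 2.043e-16. Check: 1 calorie = 4.184 J, so 90.23 calorie = 90.23 * 4.184 = 377.52232 J. 1 parsec = 3.0856776e+16 m, so 59.89 parsec = 59.89 * 3.0856776e+16 = 1.8480123e+18 m. Combine: 377.52232 J / 1.8480123e+18 m = 2.0428561e-16 N. 2.0428561e-16 N = 2.0428561e-16 newton ≈ 2.043e-16 newton (4 s.f.).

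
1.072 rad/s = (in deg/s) 1 deg/s = 0.017453293 rad/s, so 1.072 rad/s = 1.072 / 0.017453293 = 61.421076 deg/s ≈ 61.42 deg/s (4 s.f.). Final answer: 61.42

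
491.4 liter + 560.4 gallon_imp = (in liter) 1 liter = 0.001 m^3, so 491.4 liter = 491.4 * 0.001 = 0.4914 m^3. 1 gallon_imp = 0.00454609 m^3, so 560.4 gallon_imp = 560.4 * 0.00454609 = 2.5476288 m^3. Sum: 0.4914 + 2.5476288 = 3.0390288 m^3. 1 liter = 0.001 m^3, so 3.0390288 m^3 = 3.0390288 / 0.001 = 3039.0288 liter ≈ 3039 liter (4 s.f.). Final answer: 3039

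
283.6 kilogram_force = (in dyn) 1 kilogram_force = 9.80665 N, so 283.6 kilogram_force = 283.6 * 9.80665 = 2781.1659 N. 1 dyn = 1e-05 N, so 2781.1659 N = 2781.1659 / 1e-05 = 2.7811659e+08 dyn ≈ 2.781e+08 dyn (4 s.f.). Final answer: 2.781e+08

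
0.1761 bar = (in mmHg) 1 bar = 100000 Pa, so 0.1761 bar = 0.1761 * 100000 = 17610 Pa. 1 mmHg = 133.32237 Pa, so 17610 Pa = 17610 / 133.32237 = 132.08586 mmHg ≈ 132.1 mmHg (4 s.f.). Final answer: 132.1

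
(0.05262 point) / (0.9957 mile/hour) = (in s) 4.17e-05. Check: 1 point = 0.00035277778 m, so 0.05262 point = 0.05262 * 0.00035277778 = 1.8563167e-05 m. 1 mile/hour = 0.44704 m/s, so 0.9957 mile/hour = 0.9957 * 0.44704 = 0.44511773 m/s. Combine: 1.8563167e-05 m / 0.44511773 m/s = 4.1703948e-05 s. Result: 4.1703948e-05 s ≈ 4.17e-05 s (4 s.f.).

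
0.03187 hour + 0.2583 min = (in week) 0.0002153. Check: 1 hour = 3600 s, so 0.03187 hour = 0.03187 * 3600 = 114.732 s. 1 min = 60 s, so 0.2583 min = 0.2583 * 60 = 15.498 s. Sum: 114.732 + 15.498 = 130.23 s. 1 week = 604800 s, so 130.23 s = 130.23 / 604800 = 0.00021532738 week ≈ 0.0002153 week (4 s.f.).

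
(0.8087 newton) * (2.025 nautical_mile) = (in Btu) 2.875. Check: 0.8087 newton = 0.8087 N. 1 nautical_mile = 1852 m, so 2.025 nautical_mile = 2.025 * 1852 = 3750.3 m. Combine: 0.8087 N * 3750.3 m = 3032.8676 J. 1 Btu = 1055.0559 J, so 3032.8676 J = 3032.8676 / 1055.0559 = 2.8746038 Btu ≈ 2.875 Btu (4 s.f.).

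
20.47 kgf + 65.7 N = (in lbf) 1 kgf = 9.80665 N, so 20.47 kgf = 20.47 * 9.80665 = 200.74213 N. 65.7 N is already in N. Sum: 200.74213 + 65.7 = 266.44213 N. 1 lbf = 4.4482216 N, so 266.44213 N = 266.44213 / 4.4482216 = 59.898573 lbf ≈ 59.9 lbf (4 s.f.). Final answer: 59.9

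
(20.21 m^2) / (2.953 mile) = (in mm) 20.21 m^2 is already in m^2. 1 mile = 1609.344 m, so 2.953 mile = 2.953 * 1609.344 = 4752.3928 m. Combine: 20.21 m^2 / 4752.3928 m = 0.0042525946 m. 1 mm = 0.001 m, so 0.0042525946 m = 0.0042525946 / 0.001 = 4.2525946 mm ≈ 4.253 mm (4 s.f.). Final answer: 4.253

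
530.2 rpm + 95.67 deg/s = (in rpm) 546.1. Check: 1 rpm = 0.10471976 rad/s, so 530.2 rpm = 530.2 * 0.10471976 = 55.522414 rad/s. 1 deg/s = 0.017453293 rad/s, so 95.67 deg/s = 95.67 * 0.017453293 = 1.6697565 rad/s. Sum: 55.522414 + 1.6697565 = 57.192171 rad/s. 1 rpm = 0.10471976 rad/s, so 57.192171 rad/s = 57.192171 / 0.10471976 = 546.145 rpm ≈ 546.1 rpm (4 s.f.).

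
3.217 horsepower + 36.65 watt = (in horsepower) 3.266. Check: 1 horsepower = 745.69987 W, so 3.217 horsepower = 3.217 * 745.69987 = 2398.9165 W. 36.65 watt = 36.65 W. Sum: 2398.9165 + 36.65 = 2435.5665 W. 1 horsepower = 745.69987 W, so 2435.5665 W = 2435.5665 / 745.69987 = 3.2661485 horsepower ≈ 3.266 horsepower (4 s.f.).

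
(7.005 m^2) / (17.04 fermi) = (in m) 7.005 m^2 is already in m^2. 1 fermi = 1e-15 m, so 17.04 fermi = 17.04 * 1e-15 = 1.704e-14 m. Combine: 7.005 m^2 / 1.704e-14 m = 4.1109155e+14 m. Result: 4.1109155e+14 m ≈ 4.111e+14 m (4 s.f.). Final answer: 4.111e+14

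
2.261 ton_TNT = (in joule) 1 ton_TNT = 4.184e+09 J, so 2.261 ton_TNT = 2.261 * 4.184e+09 = 9.460024e+09 J. 9.460024e+09 J = 9.460024e+09 joule ≈ 9.46e+09 joule (4 s.f.). Final answer: 9.46e+09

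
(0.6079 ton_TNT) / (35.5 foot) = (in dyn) 1 ton_TNT = 4.184e+09 J, so 0.6079 ton_TNT = 0.6079 * 4.184e+09 = 2.5434536e+09 J. 1 foot = 0.3048 m, so 35.5 foot = 35.5 * 0.3048 = 10.8204 m. Combine: 2.5434536e+09 J / 10.8204 m = 2.3506096e+08 N. 1 dyn = 1e-05 N, so 2.3506096e+08 N = 2.3506096e+08 / 1e-05 = 2.3506096e+13 dyn ≈ 2.351e+13 dyn (4 s.f.). Final answer: 2.351e+13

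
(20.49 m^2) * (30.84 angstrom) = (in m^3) 6.319e-08. Check: 20.49 m^2 is already in m^2. 1 angstrom = 1e-10 m, so 30.84 angstrom = 30.84 * 1e-10 = 3.084e-09 m. Combine: 20.49 m^2 * 3.084e-09 m = 6.319116e-08 m^3. Result: 6.319116e-08 m^3 ≈ 6.319e-08 m^3 (4 s.f.).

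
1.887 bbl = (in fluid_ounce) 1.014e+04. Check: 1 bbl = 0.15898729 m^3, so 1.887 bbl = 1.887 * 0.15898729 = 0.30000903 m^3. 1 fluid_ounce = 2.957353e-05 m^3, so 0.30000903 m^3 = 0.30000903 / 2.957353e-05 = 10144.512 fluid_ounce ≈ 1.014e+04 fluid_ounce (4 s.f.).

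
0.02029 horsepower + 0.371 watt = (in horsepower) 1 horsepower = 745.69987 W, so 0.02029 horsepower = 0.02029 * 745.69987 = 15.13025 W. 0.371 watt = 0.371 W. Sum: 15.13025 + 0.371 = 15.50125 W. 1 horsepower = 745.69987 W, so 15.50125 W = 15.50125 / 745.69987 = 0.020787519 horsepower ≈ 0.02079 horsepower (4 s.f.). Final answer: 0.02079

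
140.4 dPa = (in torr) 1 dPa = 0.1 Pa, so 140.4 dPa = 140.4 * 0.1 = 14.04 Pa. 1 torr = 133.32237 Pa, so 14.04 Pa = 14.04 / 133.32237 = 0.10530866 torr ≈ 0.1053 torr (4 s.f.). Final answer: 0.1053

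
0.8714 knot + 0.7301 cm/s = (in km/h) 1.64. Check: 1 knot = 0.51444444 m/s, so 0.8714 knot = 0.8714 * 0.51444444 = 0.44828689 m/s. 1 cm/s = 0.01 m/s, so 0.7301 cm/s = 0.7301 * 0.01 = 0.007301 m/s. Sum: 0.44828689 + 0.007301 = 0.45558789 m/s. 1 km/h = 0.27777778 m/s, so 0.45558789 m/s = 0.45558789 / 0.27777778 = 1.6401164 km/h ≈ 1.64 km/h (4 s.f.).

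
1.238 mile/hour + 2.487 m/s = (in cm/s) 304. Check: 1 mile/hour = 0.44704 m/s, so 1.238 mile/hour = 1.238 * 0.44704 = 0.55343552 m/s. 2.487 m/s is already in m/s. Sum: 0.55343552 + 2.487 = 3.0404355 m/s. 1 cm/s = 0.01 m/s, so 3.0404355 m/s = 3.0404355 / 0.01 = 304.04355 cm/s ≈ 304 cm/s (4 s.f.).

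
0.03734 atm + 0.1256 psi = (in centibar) 4.649. Check: 1 atm = 101325 Pa, so 0.03734 atm = 0.03734 * 101325 = 3783.4755 Pa. 1 psi = 6894.7573 Pa, so 0.1256 psi = 0.1256 * 6894.7573 = 865.98152 Pa. Sum: 3783.4755 + 865.98152 = 4649.457 Pa. 1 centibar = 1000 Pa, so 4649.457 Pa = 4649.457 / 1000 = 4.649457 centibar ≈ 4.649 centibar (4 s.f.).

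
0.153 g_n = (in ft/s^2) 1 g_n = 9.80665 m/s^2, so 0.153 g_n = 0.153 * 9.80665 = 1.5004174 m/s^2. 1 ft/s^2 = 0.3048 m/s^2, so 1.5004174 m/s^2 = 1.5004174 / 0.3048 = 4.9226294 ft/s^2 ≈ 4.923 ft/s^2 (4 s.f.). Final answer: 4.923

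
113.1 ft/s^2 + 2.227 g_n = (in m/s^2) 56.31. Check: 1 ft/s^2 = 0.3048 m/s^2, so 113.1 ft/s^2 = 113.1 * 0.3048 = 34.47288 m/s^2. 1 g_n = 9.80665 m/s^2, so 2.227 g_n = 2.227 * 9.80665 = 21.83941 m/s^2. Sum: 34.47288 + 21.83941 = 56.31229 m/s^2. Result: 56.31229 m/s^2 ≈ 56.31 m/s^2 (4 s.f.).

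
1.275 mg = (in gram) 0.001275. Check: 1 mg = 1e-06 kg, so 1.275 mg = 1.275 * 1e-06 = 1.275e-06 kg. 1 gram = 0.001 kg, so 1.275e-06 kg = 1.275e-06 / 0.001 = 0.001275 gram.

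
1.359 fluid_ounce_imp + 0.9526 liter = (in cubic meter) 0.0009912. Check: 1 fluid_ounce_imp = 2.8413063e-05 m^3, so 1.359 fluid_ounce_imp = 1.359 * 2.8413063e-05 = 3.8613352e-05 m^3. 1 liter = 0.001 m^3, so 0.9526 liter = 0.9526 * 0.001 = 0.0009526 m^3. Sum: 3.8613352e-05 + 0.0009526 = 0.00099121335 m^3. 0.00099121335 m^3 = 0.00099121335 cubic meter ≈ 0.0009912 cubic meter (4 s.f.).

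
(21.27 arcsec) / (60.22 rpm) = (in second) 1 arcsec = 4.8481368e-06 rad, so 21.27 arcsec = 21.27 * 4.8481368e-06 = 0.00010311987 rad. 1 rpm = 0.10471976 rad/s, so 60.22 rpm = 60.22 * 0.10471976 = 6.3062237 rad/s. Combine: 0.00010311987 rad / 6.3062237 rad/s = 1.6352079e-05 s. 1.6352079e-05 s = 1.6352079e-05 second ≈ 1.635e-05 second (4 s.f.). Final answer: 1.635e-05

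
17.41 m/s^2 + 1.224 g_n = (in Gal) 2941. Check: 17.41 m/s^2 is already in m/s^2. 1 g_n = 9.80665 m/s^2, so 1.224 g_n = 1.224 * 9.80665 = 12.00334 m/s^2. Sum: 17.41 + 12.00334 = 29.41334 m/s^2. 1 Gal = 0.01 m/s^2, so 29.41334 m/s^2 = 29.41334 / 0.01 = 2941.334 Gal ≈ 2941 Gal (4 s.f.).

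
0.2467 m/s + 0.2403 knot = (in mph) 0.8284. Check: 0.2467 m/s is already in m/s. 1 knot = 0.51444444 m/s, so 0.2403 knot = 0.2403 * 0.51444444 = 0.123621 m/s. Sum: 0.2467 + 0.123621 = 0.370321 m/s. 1 mph = 0.44704 m/s, so 0.370321 m/s = 0.370321 / 0.44704 = 0.82838448 mph ≈ 0.8284 mph (4 s.f.).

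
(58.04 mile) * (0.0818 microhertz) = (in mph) 0.01709. Check: 1 mile = 1609.344 m, so 58.04 mile = 58.04 * 1609.344 = 93406.326 m. 1 microhertz = 1e-06 Hz, so 0.0818 microhertz = 0.0818 * 1e-06 = 8.18e-08 Hz. Combine: 93406.326 m * 8.18e-08 Hz = 0.0076406374 m/s. 1 mph = 0.44704 m/s, so 0.0076406374 m/s = 0.0076406374 / 0.44704 = 0.017091619 mph ≈ 0.01709 mph (4 s.f.).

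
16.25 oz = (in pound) 1.016. Check: 1 oz = 0.028349523 kg, so 16.25 oz = 16.25 * 0.028349523 = 0.46067975 kg. 1 pound = 0.45359237 kg, so 0.46067975 kg = 0.46067975 / 0.45359237 = 1.015625 pound ≈ 1.016 pound (4 s.f.).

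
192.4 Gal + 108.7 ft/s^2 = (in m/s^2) 35.06. Check: 1 Gal = 0.01 m/s^2, so 192.4 Gal = 192.4 * 0.01 = 1.924 m/s^2. 1 ft/s^2 = 0.3048 m/s^2, so 108.7 ft/s^2 = 108.7 * 0.3048 = 33.13176 m/s^2. Sum: 1.924 + 33.13176 = 35.05576 m/s^2. Result: 35.05576 m/s^2 ≈ 35.06 m/s^2 (4 s.f.).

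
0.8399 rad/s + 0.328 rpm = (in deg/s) 0.8399 rad/s is already in rad/s. 1 rpm = 0.10471976 rad/s, so 0.328 rpm = 0.328 * 0.10471976 = 0.03434808 rad/s. Sum: 0.8399 + 0.03434808 = 0.87424808 rad/s. 1 deg/s = 0.017453293 rad/s, so 0.87424808 rad/s = 0.87424808 / 0.017453293 = 50.090725 deg/s ≈ 50.09 deg/s (4 s.f.). Final answer: 50.09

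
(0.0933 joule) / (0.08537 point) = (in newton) 0.0933 joule = 0.0933 J. 1 point = 0.00035277778 m, so 0.08537 point = 0.08537 * 0.00035277778 = 3.0116639e-05 m. Combine: 0.0933 J / 3.0116639e-05 m = 3097.9553 N. 3097.9553 N = 3097.9553 newton ≈ 3098 newton (4 s.f.). Final answer: 3098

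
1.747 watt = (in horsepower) 1.747 watt = 1.747 W. 1 horsepower = 745.69987 W, so 1.747 W = 1.747 / 745.69987 = 0.0023427656 horsepower ≈ 0.002343 horsepower (4 s.f.). Final answer: 0.002343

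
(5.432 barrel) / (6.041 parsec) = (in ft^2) 1 barrel = 0.15898729 m^3, so 5.432 barrel = 5.432 * 0.15898729 = 0.86361899 m^3. 1 parsec = 3.0856776e+16 m, so 6.041 parsec = 6.041 * 3.0856776e+16 = 1.8640578e+17 m. Combine: 0.86361899 m^3 / 1.8640578e+17 m = 4.6330053e-18 m^2. 1 ft^2 = 0.09290304 m^2, so 4.6330053e-18 m^2 = 4.6330053e-18 / 0.09290304 = 4.9869254e-17 ft^2 ≈ 4.987e-17 ft^2 (4 s.f.). Final answer: 4.987e-17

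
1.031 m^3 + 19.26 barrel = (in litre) 1.031 m^3 is already in m^3. 1 barrel = 0.15898729 m^3, so 19.26 barrel = 19.26 * 0.15898729 = 3.0620953 m^3. Sum: 1.031 + 3.0620953 = 4.0930953 m^3. 1 litre = 0.001 m^3, so 4.0930953 m^3 = 4.0930953 / 0.001 = 4093.0953 litre ≈ 4093 litre (4 s.f.). Final answer: 4093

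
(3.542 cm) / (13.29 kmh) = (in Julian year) 1 cm = 0.01 m, so 3.542 cm = 3.542 * 0.01 = 0.03542 m. 1 kmh = 0.27777778 m/s, so 13.29 kmh = 13.29 * 0.27777778 = 3.6916667 m/s. Combine: 0.03542 m / 3.6916667 m/s = 0.0095945824 s. 1 Julian year = 31557600 s, so 0.0095945824 s = 0.0095945824 / 31557600 = 3.0403397e-10 Julian year ≈ 3.04e-10 Julian year (4 s.f.). Final answer: 3.04e-10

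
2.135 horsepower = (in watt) 1592. Check: 1 horsepower = 745.69987 W, so 2.135 horsepower = 2.135 * 745.69987 = 1592.0692 W. 1592.0692 W = 1592.0692 watt ≈ 1592 watt (4 s.f.).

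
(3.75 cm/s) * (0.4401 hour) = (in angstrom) 1 cm/s = 0.01 m/s, so 3.75 cm/s = 3.75 * 0.01 = 0.0375 m/s. 1 hour = 3600 s, so 0.4401 hour = 0.4401 * 3600 = 1584.36 s. Combine: 0.0375 m/s * 1584.36 s = 59.4135 m. 1 angstrom = 1e-10 m, so 59.4135 m = 59.4135 / 1e-10 = 5.94135e+11 angstrom ≈ 5.941e+11 angstrom (4 s.f.). Final answer: 5.941e+11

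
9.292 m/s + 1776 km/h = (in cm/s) 9.292 m/s is already in m/s. 1 km/h = 0.27777778 m/s, so 1776 km/h = 1776 * 0.27777778 = 493.33333 m/s. Sum: 9.292 + 493.33333 = 502.62533 m/s. 1 cm/s = 0.01 m/s, so 502.62533 m/s = 502.62533 / 0.01 = 50262.533 cm/s ≈ 5.026e+04 cm/s (4 s.f.). Final answer: 5.026e+04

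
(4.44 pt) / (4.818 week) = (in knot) 1 pt = 0.00035277778 m, so 4.44 pt = 4.44 * 0.00035277778 = 0.0015663333 m. 1 week = 604800 s, so 4.818 week = 4.818 * 604800 = 2913926.4 s. Combine: 0.0015663333 m / 2913926.4 s = 5.3753359e-10 m/s. 1 knot = 0.51444444 m/s, so 5.3753359e-10 m/s = 5.3753359e-10 / 0.51444444 = 1.0448817e-09 knot ≈ 1.045e-09 knot (4 s.f.). Final answer: 1.045e-09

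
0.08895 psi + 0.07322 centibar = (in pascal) 1 psi = 6894.7573 Pa, so 0.08895 psi = 0.08895 * 6894.7573 = 613.28866 Pa. 1 centibar = 1000 Pa, so 0.07322 centibar = 0.07322 * 1000 = 73.22 Pa. Sum: 613.28866 + 73.22 = 686.50866 Pa. 686.50866 Pa = 686.50866 pascal ≈ 686.5 pascal (4 s.f.). Final answer: 686.5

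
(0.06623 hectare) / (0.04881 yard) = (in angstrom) 1.484e+14. Check: 1 hectare = 10000 m^2, so 0.06623 hectare = 0.06623 * 10000 = 662.3 m^2. 1 yard = 0.9144 m, so 0.04881 yard = 0.04881 * 0.9144 = 0.044631864 m. Combine: 662.3 m^2 / 0.044631864 m = 14839.174 m. 1 angstrom = 1e-10 m, so 14839.174 m = 14839.174 / 1e-10 = 1.4839174e+14 angstrom ≈ 1.484e+14 angstrom (4 s.f.).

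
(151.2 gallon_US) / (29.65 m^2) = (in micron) 1.93e+04. Check: 1 gallon_US = 0.0037854118 m^3, so 151.2 gallon_US = 151.2 * 0.0037854118 = 0.57235426 m^3. 29.65 m^2 is already in m^2. Combine: 0.57235426 m^3 / 29.65 m^2 = 0.019303685 m. 1 micron = 1e-06 m, so 0.019303685 m = 0.019303685 / 1e-06 = 19303.685 micron ≈ 1.93e+04 micron (4 s.f.).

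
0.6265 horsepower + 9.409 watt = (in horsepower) 1 horsepower = 745.69987 W, so 0.6265 horsepower = 0.6265 * 745.69987 = 467.18097 W. 9.409 watt = 9.409 W. Sum: 467.18097 + 9.409 = 476.58997 W. 1 horsepower = 745.69987 W, so 476.58997 W = 476.58997 / 745.69987 = 0.63911768 horsepower ≈ 0.6391 horsepower (4 s.f.). Final answer: 0.6391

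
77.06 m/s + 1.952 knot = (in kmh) 281. Check: 77.06 m/s is already in m/s. 1 knot = 0.51444444 m/s, so 1.952 knot = 1.952 * 0.51444444 = 1.0041956 m/s. Sum: 77.06 + 1.0041956 = 78.064196 m/s. 1 kmh = 0.27777778 m/s, so 78.064196 m/s = 78.064196 / 0.27777778 = 281.0311 kmh ≈ 281 kmh (4 s.f.).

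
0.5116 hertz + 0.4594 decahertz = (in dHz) 51.06. Check: 0.5116 hertz = 0.5116 Hz. 1 decahertz = 10 Hz, so 0.4594 decahertz = 0.4594 * 10 = 4.594 Hz. Sum: 0.5116 + 4.594 = 5.1056 Hz. 1 dHz = 0.1 Hz, so 5.1056 Hz = 5.1056 / 0.1 = 51.056 dHz ≈ 51.06 dHz (4 s.f.).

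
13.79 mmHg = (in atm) 0.01814. Check: 1 mmHg = 133.32237 Pa, so 13.79 mmHg = 13.79 * 133.32237 = 1838.5155 Pa. 1 atm = 101325 Pa, so 1838.5155 Pa = 1838.5155 / 101325 = 0.018144737 atm ≈ 0.01814 atm (4 s.f.).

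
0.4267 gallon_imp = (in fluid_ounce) 1 gallon_imp = 0.00454609 m^3, so 0.4267 gallon_imp = 0.4267 * 0.00454609 = 0.0019398166 m^3. 1 fluid_ounce = 2.957353e-05 m^3, so 0.0019398166 m^3 = 0.0019398166 / 2.957353e-05 = 65.593003 fluid_ounce ≈ 65.59 fluid_ounce (4 s.f.). Final answer: 65.59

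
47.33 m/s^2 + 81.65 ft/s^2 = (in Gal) 47.33 m/s^2 is already in m/s^2. 1 ft/s^2 = 0.3048 m/s^2, so 81.65 ft/s^2 = 81.65 * 0.3048 = 24.88692 m/s^2. Sum: 47.33 + 24.88692 = 72.21692 m/s^2. 1 Gal = 0.01 m/s^2, so 72.21692 m/s^2 = 72.21692 / 0.01 = 7221.692 Gal ≈ 7222 Gal (4 s.f.). Final answer: 7222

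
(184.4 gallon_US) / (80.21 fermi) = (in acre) 2.15e+09. Check: 1 gallon_US = 0.0037854118 m^3, so 184.4 gallon_US = 184.4 * 0.0037854118 = 0.69802993 m^3. 1 fermi = 1e-15 m, so 80.21 fermi = 80.21 * 1e-15 = 8.021e-14 m. Combine: 0.69802993 m^3 / 8.021e-14 m = 8.70253e+12 m^2. 1 acre = 4046.8564 m^2, so 8.70253e+12 m^2 = 8.70253e+12 / 4046.8564 = 2.150442e+09 acre ≈ 2.15e+09 acre (4 s.f.).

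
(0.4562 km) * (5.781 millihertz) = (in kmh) 9.494. Check: 1 km = 1000 m, so 0.4562 km = 0.4562 * 1000 = 456.2 m. 1 millihertz = 0.001 Hz, so 5.781 millihertz = 5.781 * 0.001 = 0.005781 Hz. Combine: 456.2 m * 0.005781 Hz = 2.6372922 m/s. 1 kmh = 0.27777778 m/s, so 2.6372922 m/s = 2.6372922 / 0.27777778 = 9.4942519 kmh ≈ 9.494 kmh (4 s.f.).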